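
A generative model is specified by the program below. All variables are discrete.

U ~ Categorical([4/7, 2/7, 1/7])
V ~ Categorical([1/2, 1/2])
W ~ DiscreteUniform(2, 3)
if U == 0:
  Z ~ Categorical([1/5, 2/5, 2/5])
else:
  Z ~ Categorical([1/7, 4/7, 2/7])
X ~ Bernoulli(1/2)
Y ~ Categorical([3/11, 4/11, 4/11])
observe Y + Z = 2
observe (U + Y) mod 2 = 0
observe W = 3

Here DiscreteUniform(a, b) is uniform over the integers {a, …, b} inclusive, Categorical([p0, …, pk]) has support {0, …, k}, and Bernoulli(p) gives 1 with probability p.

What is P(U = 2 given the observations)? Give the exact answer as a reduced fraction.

P(U = 2 | obs) = 5/49

Enumerate traces; 20 have nonzero weight after conditioning:
  (U=0, V=0, W=3, Z=0, X=0, Y=2) weight 2/385
  (U=0, V=0, W=3, Z=0, X=1, Y=2) weight 2/385
  (U=0, V=0, W=3, Z=2, X=0, Y=0) weight 3/385
  (U=0, V=0, W=3, Z=2, X=1, Y=0) weight 3/385
  (U=0, V=1, W=3, Z=0, X=0, Y=2) weight 2/385
  (U=0, V=1, W=3, Z=0, X=1, Y=2) weight 2/385
  (U=0, V=1, W=3, Z=2, X=0, Y=0) weight 3/385
  (U=0, V=1, W=3, Z=2, X=1, Y=0) weight 3/385
  (U=1, V=0, W=3, Z=1, X=0, Y=1) weight 4/539
  (U=2, V=0, W=3, Z=0, X=0, Y=2) weight 1/1078
  … 10 more
Group by U:
  weight(U=0) = 4/77
  weight(U=1) = 16/539
  weight(U=2) = 5/539
Total weight = 4/77 + 16/539 + 5/539 = 1/11
P(U=0 | obs) = 4/77 / 1/11 = 4/7
P(U=1 | obs) = 16/539 / 1/11 = 16/49
P(U=2 | obs) = 5/539 / 1/11 = 5/49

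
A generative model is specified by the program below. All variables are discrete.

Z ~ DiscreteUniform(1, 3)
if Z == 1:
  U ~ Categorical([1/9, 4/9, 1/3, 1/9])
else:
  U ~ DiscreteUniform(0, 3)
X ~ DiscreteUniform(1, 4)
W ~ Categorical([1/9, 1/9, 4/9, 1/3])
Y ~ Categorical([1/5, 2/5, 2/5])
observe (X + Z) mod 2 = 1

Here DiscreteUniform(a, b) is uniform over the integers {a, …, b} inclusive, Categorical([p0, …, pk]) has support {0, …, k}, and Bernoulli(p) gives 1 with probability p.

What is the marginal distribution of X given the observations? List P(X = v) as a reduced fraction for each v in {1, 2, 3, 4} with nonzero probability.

P(X=1) = 1/6, P(X=2) = 1/3, P(X=3) = 1/6, P(X=4) = 1/3

Enumerate traces; 288 have nonzero weight after conditioning:
  (Z=1, U=0, X=2, W=0, Y=0) weight 1/4860
  (Z=1, U=0, X=2, W=0, Y=1) weight 1/2430
  (Z=1, U=0, X=2, W=0, Y=2) weight 1/2430
  (Z=1, U=0, X=2, W=1, Y=0) weight 1/4860
  (Z=1, U=0, X=2, W=1, Y=1) weight 1/2430
  (Z=1, U=0, X=2, W=1, Y=2) weight 1/2430
  (Z=1, U=0, X=2, W=2, Y=0) weight 1/1215
  (Z=1, U=0, X=2, W=2, Y=1) weight 2/1215
  (Z=1, U=0, X=4, W=0, Y=0) weight 1/4860
  (Z=2, U=0, X=1, W=0, Y=0) weight 1/2160
  … 278 more
Group by X:
  weight(X=1) = 1/12
  weight(X=2) = 1/6
  weight(X=3) = 1/12
  weight(X=4) = 1/6
Total weight = 1/12 + 1/6 + 1/12 + 1/6 = 1/2
P(X=1 | obs) = 1/12 / 1/2 = 1/6
P(X=2 | obs) = 1/6 / 1/2 = 1/3
P(X=3 | obs) = 1/12 / 1/2 = 1/6
P(X=4 | obs) = 1/6 / 1/2 = 1/3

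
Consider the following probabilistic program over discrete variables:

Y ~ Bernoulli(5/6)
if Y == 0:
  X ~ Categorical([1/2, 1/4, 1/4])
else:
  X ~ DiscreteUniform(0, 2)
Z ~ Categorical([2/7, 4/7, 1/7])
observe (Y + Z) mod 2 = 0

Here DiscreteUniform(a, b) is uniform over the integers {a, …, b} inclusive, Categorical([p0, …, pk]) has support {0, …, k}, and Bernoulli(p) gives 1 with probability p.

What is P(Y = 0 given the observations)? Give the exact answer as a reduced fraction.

Enumerate traces; 9 have nonzero weight after conditioning:
  (Y=0, X=0, Z=0) weight 1/42
  (Y=0, X=0, Z=2) weight 1/84
  (Y=0, X=1, Z=0) weight 1/84
  (Y=0, X=1, Z=2) weight 1/168
  (Y=0, X=2, Z=0) weight 1/84
  (Y=0, X=2, Z=2) weight 1/168
  (Y=1, X=0, Z=1) weight 10/63
  (Y=1, X=1, Z=1) weight 10/63
  … 1 more
Group by Y:
  weight(Y=0) = 1/14
  weight(Y=1) = 10/21
Total weight = 1/14 + 10/21 = 23/42
P(Y=0 | obs) = 1/14 / 23/42 = 3/23
P(Y=1 | obs) = 10/21 / 23/42 = 20/23

P(Y = 0 | obs) = 3/23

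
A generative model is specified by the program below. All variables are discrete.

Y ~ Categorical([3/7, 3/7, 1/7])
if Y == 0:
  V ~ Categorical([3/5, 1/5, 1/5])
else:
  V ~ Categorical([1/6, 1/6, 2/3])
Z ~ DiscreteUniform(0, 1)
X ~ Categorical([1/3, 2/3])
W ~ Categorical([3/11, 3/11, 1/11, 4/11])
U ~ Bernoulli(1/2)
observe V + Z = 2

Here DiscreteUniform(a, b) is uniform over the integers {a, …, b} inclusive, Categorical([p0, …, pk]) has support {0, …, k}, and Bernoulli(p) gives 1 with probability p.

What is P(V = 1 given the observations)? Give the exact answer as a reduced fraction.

P(V = 1 | obs) = 19/68

Enumerate traces; 96 have nonzero weight after conditioning:
  (Y=0, V=1, Z=1, X=0, W=0, U=0) weight 3/1540
  (Y=0, V=1, Z=1, X=0, W=0, U=1) weight 3/1540
  (Y=0, V=1, Z=1, X=0, W=1, U=0) weight 3/1540
  (Y=0, V=1, Z=1, X=0, W=1, U=1) weight 3/1540
  (Y=0, V=1, Z=1, X=0, W=2, U=0) weight 1/1540
  (Y=0, V=1, Z=1, X=0, W=2, U=1) weight 1/1540
  (Y=0, V=1, Z=1, X=0, W=3, U=0) weight 1/385
  (Y=0, V=1, Z=1, X=0, W=3, U=1) weight 1/385
  (Y=0, V=2, Z=0, X=0, W=0, U=0) weight 3/1540
  … 87 more
Group by V:
  weight(V=1) = 19/210
  weight(V=2) = 7/30
Total weight = 19/210 + 7/30 = 34/105
P(V=1 | obs) = 19/210 / 34/105 = 19/68
P(V=2 | obs) = 7/30 / 34/105 = 49/68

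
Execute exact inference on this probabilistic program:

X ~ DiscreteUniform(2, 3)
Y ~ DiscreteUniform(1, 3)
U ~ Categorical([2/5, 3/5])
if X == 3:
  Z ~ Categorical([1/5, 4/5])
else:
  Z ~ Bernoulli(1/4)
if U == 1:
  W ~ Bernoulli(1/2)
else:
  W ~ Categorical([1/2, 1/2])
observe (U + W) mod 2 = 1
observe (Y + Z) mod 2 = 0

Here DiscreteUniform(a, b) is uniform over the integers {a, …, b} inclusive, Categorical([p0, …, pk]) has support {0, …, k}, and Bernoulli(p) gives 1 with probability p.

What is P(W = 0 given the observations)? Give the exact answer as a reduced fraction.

Enumerate traces; 12 have nonzero weight after conditioning:
  (X=2, Y=1, U=0, Z=1, W=1) weight 1/120
  (X=2, Y=1, U=1, Z=1, W=0) weight 1/80
  (X=2, Y=2, U=0, Z=0, W=1) weight 1/40
  (X=2, Y=2, U=1, Z=0, W=0) weight 3/80
  (X=2, Y=3, U=0, Z=1, W=1) weight 1/120
  (X=2, Y=3, U=1, Z=1, W=0) weight 1/80
  (X=3, Y=1, U=0, Z=1, W=1) weight 2/75
  (X=3, Y=1, U=1, Z=1, W=0) weight 1/25
  … 4 more
Group by W:
  weight(W=0) = 61/400
  weight(W=1) = 61/600
Total weight = 61/400 + 61/600 = 61/240
P(W=0 | obs) = 61/400 / 61/240 = 3/5
P(W=1 | obs) = 61/600 / 61/240 = 2/5

P(W = 0 | obs) = 3/5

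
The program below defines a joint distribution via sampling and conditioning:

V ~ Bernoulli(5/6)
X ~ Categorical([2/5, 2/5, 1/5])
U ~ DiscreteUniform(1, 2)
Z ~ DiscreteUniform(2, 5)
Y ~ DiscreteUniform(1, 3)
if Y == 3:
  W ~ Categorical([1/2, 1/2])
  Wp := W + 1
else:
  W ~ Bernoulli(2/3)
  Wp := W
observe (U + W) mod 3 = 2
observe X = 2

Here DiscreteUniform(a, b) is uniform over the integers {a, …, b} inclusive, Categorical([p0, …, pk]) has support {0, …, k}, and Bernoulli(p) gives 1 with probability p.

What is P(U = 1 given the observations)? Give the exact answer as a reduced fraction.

Enumerate traces; 48 have nonzero weight after conditioning:
  (V=0, X=2, U=1, Z=2, Y=1, W=1) weight 1/1080
  (V=0, X=2, U=1, Z=2, Y=2, W=1) weight 1/1080
  (V=0, X=2, U=1, Z=2, Y=3, W=1) weight 1/1440
  (V=0, X=2, U=1, Z=3, Y=1, W=1) weight 1/1080
  (V=0, X=2, U=1, Z=3, Y=2, W=1) weight 1/1080
  (V=0, X=2, U=1, Z=3, Y=3, W=1) weight 1/1440
  (V=0, X=2, U=1, Z=4, Y=1, W=1) weight 1/1080
  (V=0, X=2, U=1, Z=4, Y=2, W=1) weight 1/1080
  (V=0, X=2, U=2, Z=2, Y=1, W=0) weight 1/2160
  … 39 more
Group by U:
  weight(U=1) = 11/180
  weight(U=2) = 7/180
Total weight = 11/180 + 7/180 = 1/10
P(U=1 | obs) = 11/180 / 1/10 = 11/18
P(U=2 | obs) = 7/180 / 1/10 = 7/18

P(U = 1 | obs) = 11/18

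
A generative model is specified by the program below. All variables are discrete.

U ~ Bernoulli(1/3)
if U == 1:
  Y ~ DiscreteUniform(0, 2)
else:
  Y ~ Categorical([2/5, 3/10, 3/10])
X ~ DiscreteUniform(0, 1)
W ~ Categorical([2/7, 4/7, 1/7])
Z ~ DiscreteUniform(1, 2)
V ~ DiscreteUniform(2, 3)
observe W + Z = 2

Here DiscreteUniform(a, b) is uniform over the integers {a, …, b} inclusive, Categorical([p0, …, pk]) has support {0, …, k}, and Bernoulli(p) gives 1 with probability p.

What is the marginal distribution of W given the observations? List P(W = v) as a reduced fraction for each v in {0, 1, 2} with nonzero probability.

Enumerate traces; 48 have nonzero weight after conditioning:
  (U=0, Y=0, X=0, W=0, Z=2, V=2) weight 1/105
  (U=0, Y=0, X=0, W=0, Z=2, V=3) weight 1/105
  (U=0, Y=0, X=0, W=1, Z=1, V=2) weight 2/105
  (U=0, Y=0, X=0, W=1, Z=1, V=3) weight 2/105
  (U=0, Y=0, X=1, W=0, Z=2, V=2) weight 1/105
  (U=0, Y=0, X=1, W=0, Z=2, V=3) weight 1/105
  (U=0, Y=0, X=1, W=1, Z=1, V=2) weight 2/105
  (U=0, Y=0, X=1, W=1, Z=1, V=3) weight 2/105
  … 40 more
Group by W:
  weight(W=0) = 1/7
  weight(W=1) = 2/7
Total weight = 1/7 + 2/7 = 3/7
P(W=0 | obs) = 1/7 / 3/7 = 1/3
P(W=1 | obs) = 2/7 / 3/7 = 2/3

P(W=0) = 1/3, P(W=1) = 2/3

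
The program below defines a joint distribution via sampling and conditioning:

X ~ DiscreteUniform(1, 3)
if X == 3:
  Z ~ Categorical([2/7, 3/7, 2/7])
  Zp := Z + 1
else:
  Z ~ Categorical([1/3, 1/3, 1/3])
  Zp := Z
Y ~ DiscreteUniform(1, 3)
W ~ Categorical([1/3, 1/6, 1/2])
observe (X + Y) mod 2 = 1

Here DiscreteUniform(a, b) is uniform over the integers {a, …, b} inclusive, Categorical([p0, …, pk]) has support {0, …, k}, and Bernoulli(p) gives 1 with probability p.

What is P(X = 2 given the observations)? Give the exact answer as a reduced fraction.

Enumerate traces; 36 have nonzero weight after conditioning:
  (X=1, Z=0, Y=2, W=0) weight 1/81
  (X=1, Z=0, Y=2, W=1) weight 1/162
  (X=1, Z=0, Y=2, W=2) weight 1/54
  (X=1, Z=1, Y=2, W=0) weight 1/81
  (X=1, Z=1, Y=2, W=1) weight 1/162
  (X=1, Z=1, Y=2, W=2) weight 1/54
  (X=1, Z=2, Y=2, W=0) weight 1/81
  (X=1, Z=2, Y=2, W=1) weight 1/162
  (X=2, Z=0, Y=1, W=0) weight 1/81
  (X=3, Z=0, Y=2, W=0) weight 2/189
  … 26 more
Group by X:
  weight(X=1) = 1/9
  weight(X=2) = 2/9
  weight(X=3) = 1/9
Total weight = 1/9 + 2/9 + 1/9 = 4/9
P(X=1 | obs) = 1/9 / 4/9 = 1/4
P(X=2 | obs) = 2/9 / 4/9 = 1/2
P(X=3 | obs) = 1/9 / 4/9 = 1/4

P(X = 2 | obs) = 1/2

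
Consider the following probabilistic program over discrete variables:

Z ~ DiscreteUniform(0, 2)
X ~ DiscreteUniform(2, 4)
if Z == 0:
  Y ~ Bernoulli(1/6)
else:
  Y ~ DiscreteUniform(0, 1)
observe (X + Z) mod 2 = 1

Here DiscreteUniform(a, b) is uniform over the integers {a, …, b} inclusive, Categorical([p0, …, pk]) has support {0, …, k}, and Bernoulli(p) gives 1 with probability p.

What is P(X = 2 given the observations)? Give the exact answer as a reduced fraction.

Enumerate traces; 8 have nonzero weight after conditioning:
  (Z=0, X=3, Y=0) weight 5/54
  (Z=0, X=3, Y=1) weight 1/54
  (Z=1, X=2, Y=0) weight 1/18
  (Z=1, X=2, Y=1) weight 1/18
  (Z=1, X=4, Y=0) weight 1/18
  (Z=1, X=4, Y=1) weight 1/18
  (Z=2, X=3, Y=0) weight 1/18
  (Z=2, X=3, Y=1) weight 1/18
Group by X:
  weight(X=2) = 1/9
  weight(X=3) = 2/9
  weight(X=4) = 1/9
Total weight = 1/9 + 2/9 + 1/9 = 4/9
P(X=2 | obs) = 1/9 / 4/9 = 1/4
P(X=3 | obs) = 2/9 / 4/9 = 1/2
P(X=4 | obs) = 1/9 / 4/9 = 1/4

P(X = 2 | obs) = 1/4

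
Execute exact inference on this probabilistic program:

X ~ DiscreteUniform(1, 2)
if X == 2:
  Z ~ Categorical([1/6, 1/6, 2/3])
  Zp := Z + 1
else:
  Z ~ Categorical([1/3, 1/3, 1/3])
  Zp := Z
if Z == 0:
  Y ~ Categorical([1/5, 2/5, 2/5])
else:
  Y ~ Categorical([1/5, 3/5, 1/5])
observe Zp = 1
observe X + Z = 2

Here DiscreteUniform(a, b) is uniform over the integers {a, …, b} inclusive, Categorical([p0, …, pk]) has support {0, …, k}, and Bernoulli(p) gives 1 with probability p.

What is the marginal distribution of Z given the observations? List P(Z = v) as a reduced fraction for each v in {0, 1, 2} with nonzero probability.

P(Z=0) = 1/3, P(Z=1) = 2/3

Enumerate traces; 6 have nonzero weight after conditioning:
  (X=1, Z=1, Y=0) weight 1/30
  (X=1, Z=1, Y=1) weight 1/10
  (X=1, Z=1, Y=2) weight 1/30
  (X=2, Z=0, Y=0) weight 1/60
  (X=2, Z=0, Y=1) weight 1/30
  (X=2, Z=0, Y=2) weight 1/30
Group by Z:
  weight(Z=0) = 1/12
  weight(Z=1) = 1/6
Total weight = 1/12 + 1/6 = 1/4
P(Z=0 | obs) = 1/12 / 1/4 = 1/3
P(Z=1 | obs) = 1/6 / 1/4 = 2/3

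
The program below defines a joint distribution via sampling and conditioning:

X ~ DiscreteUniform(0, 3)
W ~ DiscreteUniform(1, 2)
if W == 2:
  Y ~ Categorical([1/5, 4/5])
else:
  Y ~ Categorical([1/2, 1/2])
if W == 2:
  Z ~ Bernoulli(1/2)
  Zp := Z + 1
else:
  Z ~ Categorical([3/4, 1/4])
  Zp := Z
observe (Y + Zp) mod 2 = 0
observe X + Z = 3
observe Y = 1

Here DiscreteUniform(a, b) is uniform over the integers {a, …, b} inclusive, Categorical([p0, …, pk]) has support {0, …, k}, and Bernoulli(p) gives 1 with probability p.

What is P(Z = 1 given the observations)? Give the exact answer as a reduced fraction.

Enumerate traces; 2 have nonzero weight after conditioning:
  (X=2, W=1, Y=1, Z=1) weight 1/64
  (X=3, W=2, Y=1, Z=0) weight 1/20
Group by Z:
  weight(Z=0) = 1/20
  weight(Z=1) = 1/64
Total weight = 1/20 + 1/64 = 21/320
P(Z=0 | obs) = 1/20 / 21/320 = 16/21
P(Z=1 | obs) = 1/64 / 21/320 = 5/21

P(Z = 1 | obs) = 5/21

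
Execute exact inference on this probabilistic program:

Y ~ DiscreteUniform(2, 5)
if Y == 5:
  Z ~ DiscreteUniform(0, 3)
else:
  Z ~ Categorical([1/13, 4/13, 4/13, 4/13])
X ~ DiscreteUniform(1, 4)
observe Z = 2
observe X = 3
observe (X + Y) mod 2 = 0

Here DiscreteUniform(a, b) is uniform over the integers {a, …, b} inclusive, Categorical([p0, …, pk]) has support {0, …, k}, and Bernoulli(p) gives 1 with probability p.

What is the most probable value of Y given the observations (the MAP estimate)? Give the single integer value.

Enumerate traces; 2 have nonzero weight after conditioning:
  (Y=3, Z=2, X=3) weight 1/52
  (Y=5, Z=2, X=3) weight 1/64
Group by Y:
  weight(Y=3) = 1/52
  weight(Y=5) = 1/64
Total weight = 1/52 + 1/64 = 29/832
P(Y=3 | obs) = 1/52 / 29/832 = 16/29
P(Y=5 | obs) = 1/64 / 29/832 = 13/29
argmax = 3

argmax_v P(Y = v | obs) = 3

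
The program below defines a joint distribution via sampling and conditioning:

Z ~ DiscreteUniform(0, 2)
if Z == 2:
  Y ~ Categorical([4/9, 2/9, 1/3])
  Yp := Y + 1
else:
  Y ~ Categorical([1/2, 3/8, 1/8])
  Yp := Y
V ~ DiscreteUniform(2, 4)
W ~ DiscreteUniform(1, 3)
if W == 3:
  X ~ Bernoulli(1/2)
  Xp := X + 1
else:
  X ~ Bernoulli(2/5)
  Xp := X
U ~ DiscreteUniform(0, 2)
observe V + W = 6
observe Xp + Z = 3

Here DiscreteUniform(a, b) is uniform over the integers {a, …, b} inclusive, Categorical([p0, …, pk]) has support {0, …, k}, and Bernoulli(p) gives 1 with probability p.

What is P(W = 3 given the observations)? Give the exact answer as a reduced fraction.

Enumerate traces; 27 have nonzero weight after conditioning:
  (Z=1, Y=0, V=3, W=3, X=1, U=0) weight 1/324
  (Z=1, Y=0, V=3, W=3, X=1, U=1) weight 1/324
  (Z=1, Y=0, V=3, W=3, X=1, U=2) weight 1/324
  (Z=1, Y=1, V=3, W=3, X=1, U=0) weight 1/432
  (Z=1, Y=1, V=3, W=3, X=1, U=1) weight 1/432
  (Z=1, Y=1, V=3, W=3, X=1, U=2) weight 1/432
  (Z=1, Y=2, V=3, W=3, X=1, U=0) weight 1/1296
  (Z=1, Y=2, V=3, W=3, X=1, U=1) weight 1/1296
  (Z=2, Y=0, V=4, W=2, X=1, U=0) weight 8/3645
  … 18 more
Group by W:
  weight(W=2) = 2/135
  weight(W=3) = 1/27
Total weight = 2/135 + 1/27 = 7/135
P(W=2 | obs) = 2/135 / 7/135 = 2/7
P(W=3 | obs) = 1/27 / 7/135 = 5/7

P(W = 3 | obs) = 5/7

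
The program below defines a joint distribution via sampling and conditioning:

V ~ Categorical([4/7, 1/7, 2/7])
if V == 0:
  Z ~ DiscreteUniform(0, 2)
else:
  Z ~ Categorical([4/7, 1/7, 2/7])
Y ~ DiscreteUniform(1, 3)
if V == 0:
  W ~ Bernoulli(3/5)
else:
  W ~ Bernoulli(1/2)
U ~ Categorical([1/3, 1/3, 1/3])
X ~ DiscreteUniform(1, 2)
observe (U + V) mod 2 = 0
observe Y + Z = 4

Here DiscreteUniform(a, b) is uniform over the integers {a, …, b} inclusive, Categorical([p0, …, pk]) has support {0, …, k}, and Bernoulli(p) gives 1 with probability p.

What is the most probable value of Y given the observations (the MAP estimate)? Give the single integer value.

Enumerate traces; 40 have nonzero weight after conditioning:
  (V=0, Z=1, Y=3, W=0, U=0, X=1) weight 4/945
  (V=0, Z=1, Y=3, W=0, U=0, X=2) weight 4/945
  (V=0, Z=1, Y=3, W=0, U=2, X=1) weight 4/945
  (V=0, Z=1, Y=3, W=0, U=2, X=2) weight 4/945
  (V=0, Z=1, Y=3, W=1, U=0, X=1) weight 2/315
  (V=0, Z=1, Y=3, W=1, U=0, X=2) weight 2/315
  (V=0, Z=1, Y=3, W=1, U=2, X=1) weight 2/315
  (V=0, Z=1, Y=3, W=1, U=2, X=2) weight 2/315
  (V=0, Z=2, Y=2, W=0, U=0, X=1) weight 4/945
  … 31 more
Group by Y:
  weight(Y=2) = 86/1323
  weight(Y=3) = 71/1323
Total weight = 86/1323 + 71/1323 = 157/1323
P(Y=2 | obs) = 86/1323 / 157/1323 = 86/157
P(Y=3 | obs) = 71/1323 / 157/1323 = 71/157
argmax = 2

argmax_v P(Y = v | obs) = 2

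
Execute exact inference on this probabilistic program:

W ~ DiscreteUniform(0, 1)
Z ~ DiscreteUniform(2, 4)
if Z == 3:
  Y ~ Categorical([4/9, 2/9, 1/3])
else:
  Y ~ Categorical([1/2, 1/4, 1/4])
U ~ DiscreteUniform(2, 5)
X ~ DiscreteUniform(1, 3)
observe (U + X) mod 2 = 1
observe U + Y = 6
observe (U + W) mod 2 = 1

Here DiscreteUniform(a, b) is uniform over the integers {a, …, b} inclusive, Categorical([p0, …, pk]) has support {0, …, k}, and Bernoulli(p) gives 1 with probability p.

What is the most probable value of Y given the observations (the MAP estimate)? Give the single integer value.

argmax_v P(Y = v | obs) = 2

Enumerate traces; 9 have nonzero weight after conditioning:
  (W=0, Z=2, Y=1, U=5, X=2) weight 1/288
  (W=0, Z=3, Y=1, U=5, X=2) weight 1/324
  (W=0, Z=4, Y=1, U=5, X=2) weight 1/288
  (W=1, Z=2, Y=2, U=4, X=1) weight 1/288
  (W=1, Z=2, Y=2, U=4, X=3) weight 1/288
  (W=1, Z=3, Y=2, U=4, X=1) weight 1/216
  (W=1, Z=3, Y=2, U=4, X=3) weight 1/216
  (W=1, Z=4, Y=2, U=4, X=1) weight 1/288
  … 1 more
Group by Y:
  weight(Y=1) = 13/1296
  weight(Y=2) = 5/216
Total weight = 13/1296 + 5/216 = 43/1296
P(Y=1 | obs) = 13/1296 / 43/1296 = 13/43
P(Y=2 | obs) = 5/216 / 43/1296 = 30/43
argmax = 2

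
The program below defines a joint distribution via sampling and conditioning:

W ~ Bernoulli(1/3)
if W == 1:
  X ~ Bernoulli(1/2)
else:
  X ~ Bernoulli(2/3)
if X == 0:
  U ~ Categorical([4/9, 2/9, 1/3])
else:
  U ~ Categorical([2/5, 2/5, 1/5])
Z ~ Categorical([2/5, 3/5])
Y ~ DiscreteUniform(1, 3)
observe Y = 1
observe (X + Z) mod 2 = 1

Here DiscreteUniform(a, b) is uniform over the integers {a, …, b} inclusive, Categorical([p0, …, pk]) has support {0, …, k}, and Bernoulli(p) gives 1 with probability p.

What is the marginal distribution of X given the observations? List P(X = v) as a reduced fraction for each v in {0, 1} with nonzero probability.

P(X=0) = 21/43, P(X=1) = 22/43

Enumerate traces; 12 have nonzero weight after conditioning:
  (W=0, X=0, U=0, Z=1, Y=1) weight 8/405
  (W=0, X=0, U=1, Z=1, Y=1) weight 4/405
  (W=0, X=0, U=2, Z=1, Y=1) weight 2/135
  (W=0, X=1, U=0, Z=0, Y=1) weight 16/675
  (W=0, X=1, U=1, Z=0, Y=1) weight 16/675
  (W=0, X=1, U=2, Z=0, Y=1) weight 8/675
  (W=1, X=0, U=0, Z=1, Y=1) weight 2/135
  (W=1, X=0, U=1, Z=1, Y=1) weight 1/135
  … 4 more
Group by X:
  weight(X=0) = 7/90
  weight(X=1) = 11/135
Total weight = 7/90 + 11/135 = 43/270
P(X=0 | obs) = 7/90 / 43/270 = 21/43
P(X=1 | obs) = 11/135 / 43/270 = 22/43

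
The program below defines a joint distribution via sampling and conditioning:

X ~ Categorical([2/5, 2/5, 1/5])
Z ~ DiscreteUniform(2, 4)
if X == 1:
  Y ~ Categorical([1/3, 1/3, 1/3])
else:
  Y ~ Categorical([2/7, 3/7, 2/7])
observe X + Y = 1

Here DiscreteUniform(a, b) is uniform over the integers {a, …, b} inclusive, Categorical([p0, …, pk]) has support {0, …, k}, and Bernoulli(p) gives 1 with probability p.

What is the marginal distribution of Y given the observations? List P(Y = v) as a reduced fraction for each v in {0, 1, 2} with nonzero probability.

Enumerate traces; 6 have nonzero weight after conditioning:
  (X=0, Z=2, Y=1) weight 2/35
  (X=0, Z=3, Y=1) weight 2/35
  (X=0, Z=4, Y=1) weight 2/35
  (X=1, Z=2, Y=0) weight 2/45
  (X=1, Z=3, Y=0) weight 2/45
  (X=1, Z=4, Y=0) weight 2/45
Group by Y:
  weight(Y=0) = 2/15
  weight(Y=1) = 6/35
Total weight = 2/15 + 6/35 = 32/105
P(Y=0 | obs) = 2/15 / 32/105 = 7/16
P(Y=1 | obs) = 6/35 / 32/105 = 9/16

P(Y=0) = 7/16, P(Y=1) = 9/16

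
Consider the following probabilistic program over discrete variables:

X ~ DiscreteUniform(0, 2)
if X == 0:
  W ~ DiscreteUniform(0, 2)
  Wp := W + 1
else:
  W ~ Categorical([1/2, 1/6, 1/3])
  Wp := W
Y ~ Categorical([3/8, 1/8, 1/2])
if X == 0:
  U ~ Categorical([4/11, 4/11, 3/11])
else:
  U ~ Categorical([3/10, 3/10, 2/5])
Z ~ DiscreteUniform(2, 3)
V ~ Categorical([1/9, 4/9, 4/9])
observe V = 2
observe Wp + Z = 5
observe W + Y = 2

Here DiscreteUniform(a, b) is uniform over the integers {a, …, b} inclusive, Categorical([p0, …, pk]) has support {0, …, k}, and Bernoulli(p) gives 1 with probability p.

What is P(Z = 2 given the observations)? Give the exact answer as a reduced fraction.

Enumerate traces; 12 have nonzero weight after conditioning:
  (X=0, W=1, Y=1, U=0, Z=3, V=2) weight 1/891
  (X=0, W=1, Y=1, U=1, Z=3, V=2) weight 1/891
  (X=0, W=1, Y=1, U=2, Z=3, V=2) weight 1/1188
  (X=0, W=2, Y=0, U=0, Z=2, V=2) weight 1/297
  (X=0, W=2, Y=0, U=1, Z=2, V=2) weight 1/297
  (X=0, W=2, Y=0, U=2, Z=2, V=2) weight 1/396
  (X=1, W=2, Y=0, U=0, Z=3, V=2) weight 1/360
  (X=1, W=2, Y=0, U=1, Z=3, V=2) weight 1/360
  … 4 more
Group by Z:
  weight(Z=2) = 1/108
  weight(Z=3) = 7/324
Total weight = 1/108 + 7/324 = 5/162
P(Z=2 | obs) = 1/108 / 5/162 = 3/10
P(Z=3 | obs) = 7/324 / 5/162 = 7/10

P(Z = 2 | obs) = 3/10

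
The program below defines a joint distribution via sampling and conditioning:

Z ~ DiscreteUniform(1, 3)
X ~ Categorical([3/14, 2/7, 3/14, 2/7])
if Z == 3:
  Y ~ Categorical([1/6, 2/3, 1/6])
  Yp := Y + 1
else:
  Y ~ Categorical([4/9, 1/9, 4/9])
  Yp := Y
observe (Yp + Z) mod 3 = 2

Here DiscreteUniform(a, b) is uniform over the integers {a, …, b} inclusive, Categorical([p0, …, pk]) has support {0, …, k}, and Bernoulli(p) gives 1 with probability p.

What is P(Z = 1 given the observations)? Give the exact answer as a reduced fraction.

P(Z = 1 | obs) = 1/11

Enumerate traces; 12 have nonzero weight after conditioning:
  (Z=1, X=0, Y=1) weight 1/126
  (Z=1, X=1, Y=1) weight 2/189
  (Z=1, X=2, Y=1) weight 1/126
  (Z=1, X=3, Y=1) weight 2/189
  (Z=2, X=0, Y=0) weight 2/63
  (Z=2, X=1, Y=0) weight 8/189
  (Z=2, X=2, Y=0) weight 2/63
  (Z=2, X=3, Y=0) weight 8/189
  (Z=3, X=0, Y=1) weight 1/21
  … 3 more
Group by Z:
  weight(Z=1) = 1/27
  weight(Z=2) = 4/27
  weight(Z=3) = 2/9
Total weight = 1/27 + 4/27 + 2/9 = 11/27
P(Z=1 | obs) = 1/27 / 11/27 = 1/11
P(Z=2 | obs) = 4/27 / 11/27 = 4/11
P(Z=3 | obs) = 2/9 / 11/27 = 6/11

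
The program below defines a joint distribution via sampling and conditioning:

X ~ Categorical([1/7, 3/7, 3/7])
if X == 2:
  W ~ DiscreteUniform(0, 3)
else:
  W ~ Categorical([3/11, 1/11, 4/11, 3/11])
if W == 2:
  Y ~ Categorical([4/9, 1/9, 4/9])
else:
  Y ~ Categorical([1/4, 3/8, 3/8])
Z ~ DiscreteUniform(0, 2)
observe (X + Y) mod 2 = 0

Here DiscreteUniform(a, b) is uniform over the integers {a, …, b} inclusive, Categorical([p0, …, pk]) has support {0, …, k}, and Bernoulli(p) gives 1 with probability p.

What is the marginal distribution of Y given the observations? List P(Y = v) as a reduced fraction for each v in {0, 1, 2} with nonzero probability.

P(Y=0) = 3854/11503, P(Y=1) = 2652/11503, P(Y=2) = 4997/11503

Enumerate traces; 60 have nonzero weight after conditioning:
  (X=0, W=0, Y=0, Z=0) weight 1/308
  (X=0, W=0, Y=0, Z=1) weight 1/308
  (X=0, W=0, Y=0, Z=2) weight 1/308
  (X=0, W=0, Y=2, Z=0) weight 3/616
  (X=0, W=0, Y=2, Z=1) weight 3/616
  (X=0, W=0, Y=2, Z=2) weight 3/616
  (X=0, W=1, Y=0, Z=0) weight 1/924
  (X=0, W=1, Y=0, Z=1) weight 1/924
  (X=1, W=0, Y=1, Z=0) weight 9/616
  … 51 more
Group by Y:
  weight(Y=0) = 1927/11088
  weight(Y=1) = 221/1848
  weight(Y=2) = 4997/22176
Total weight = 1927/11088 + 221/1848 + 4997/22176 = 11503/22176
P(Y=0 | obs) = 1927/11088 / 11503/22176 = 3854/11503
P(Y=1 | obs) = 221/1848 / 11503/22176 = 2652/11503
P(Y=2 | obs) = 4997/22176 / 11503/22176 = 4997/11503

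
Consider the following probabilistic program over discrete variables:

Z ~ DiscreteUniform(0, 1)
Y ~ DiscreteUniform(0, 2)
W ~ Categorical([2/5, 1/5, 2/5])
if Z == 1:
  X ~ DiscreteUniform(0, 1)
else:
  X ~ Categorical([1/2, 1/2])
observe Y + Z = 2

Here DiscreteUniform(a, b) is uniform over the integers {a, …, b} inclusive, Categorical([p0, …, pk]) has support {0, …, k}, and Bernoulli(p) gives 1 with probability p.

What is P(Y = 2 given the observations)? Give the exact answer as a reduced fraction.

Enumerate traces; 12 have nonzero weight after conditioning:
  (Z=0, Y=2, W=0, X=0) weight 1/30
  (Z=0, Y=2, W=0, X=1) weight 1/30
  (Z=0, Y=2, W=1, X=0) weight 1/60
  (Z=0, Y=2, W=1, X=1) weight 1/60
  (Z=0, Y=2, W=2, X=0) weight 1/30
  (Z=0, Y=2, W=2, X=1) weight 1/30
  (Z=1, Y=1, W=0, X=0) weight 1/30
  (Z=1, Y=1, W=0, X=1) weight 1/30
  … 4 more
Group by Y:
  weight(Y=1) = 1/6
  weight(Y=2) = 1/6
Total weight = 1/6 + 1/6 = 1/3
P(Y=1 | obs) = 1/6 / 1/3 = 1/2
P(Y=2 | obs) = 1/6 / 1/3 = 1/2

P(Y = 2 | obs) = 1/2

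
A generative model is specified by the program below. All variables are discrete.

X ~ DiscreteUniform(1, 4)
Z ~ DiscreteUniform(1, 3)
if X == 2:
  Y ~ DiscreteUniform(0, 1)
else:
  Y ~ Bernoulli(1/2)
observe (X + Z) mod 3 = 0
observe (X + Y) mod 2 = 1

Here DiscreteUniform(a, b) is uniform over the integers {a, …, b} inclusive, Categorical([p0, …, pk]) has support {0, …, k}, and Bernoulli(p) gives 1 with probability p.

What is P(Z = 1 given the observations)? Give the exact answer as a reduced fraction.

P(Z = 1 | obs) = 1/4

Enumerate traces; 4 have nonzero weight after conditioning:
  (X=1, Z=2, Y=0) weight 1/24
  (X=2, Z=1, Y=1) weight 1/24
  (X=3, Z=3, Y=0) weight 1/24
  (X=4, Z=2, Y=1) weight 1/24
Group by Z:
  weight(Z=1) = 1/24
  weight(Z=2) = 1/12
  weight(Z=3) = 1/24
Total weight = 1/24 + 1/12 + 1/24 = 1/6
P(Z=1 | obs) = 1/24 / 1/6 = 1/4
P(Z=2 | obs) = 1/12 / 1/6 = 1/2
P(Z=3 | obs) = 1/24 / 1/6 = 1/4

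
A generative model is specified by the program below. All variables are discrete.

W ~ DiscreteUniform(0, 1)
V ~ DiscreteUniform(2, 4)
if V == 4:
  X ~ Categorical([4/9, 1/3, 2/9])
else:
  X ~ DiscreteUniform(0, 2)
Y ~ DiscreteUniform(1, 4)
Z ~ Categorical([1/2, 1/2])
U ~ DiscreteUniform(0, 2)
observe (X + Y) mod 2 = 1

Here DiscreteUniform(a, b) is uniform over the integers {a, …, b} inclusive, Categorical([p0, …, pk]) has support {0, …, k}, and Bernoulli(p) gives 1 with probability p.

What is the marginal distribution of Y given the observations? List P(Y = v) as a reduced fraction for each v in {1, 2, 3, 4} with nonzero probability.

Enumerate traces; 216 have nonzero weight after conditioning:
  (W=0, V=2, X=0, Y=1, Z=0, U=0) weight 1/432
  (W=0, V=2, X=0, Y=1, Z=0, U=1) weight 1/432
  (W=0, V=2, X=0, Y=1, Z=0, U=2) weight 1/432
  (W=0, V=2, X=0, Y=1, Z=1, U=0) weight 1/432
  (W=0, V=2, X=0, Y=1, Z=1, U=1) weight 1/432
  (W=0, V=2, X=0, Y=1, Z=1, U=2) weight 1/432
  (W=0, V=2, X=0, Y=3, Z=0, U=0) weight 1/432
  (W=0, V=2, X=0, Y=3, Z=0, U=1) weight 1/432
  (W=0, V=2, X=1, Y=2, Z=0, U=0) weight 1/432
  (W=0, V=2, X=1, Y=4, Z=0, U=0) weight 1/432
  … 206 more
Group by Y:
  weight(Y=1) = 1/6
  weight(Y=2) = 1/12
  weight(Y=3) = 1/6
  weight(Y=4) = 1/12
Total weight = 1/6 + 1/12 + 1/6 + 1/12 = 1/2
P(Y=1 | obs) = 1/6 / 1/2 = 1/3
P(Y=2 | obs) = 1/12 / 1/2 = 1/6
P(Y=3 | obs) = 1/6 / 1/2 = 1/3
P(Y=4 | obs) = 1/12 / 1/2 = 1/6

P(Y=1) = 1/3, P(Y=2) = 1/6, P(Y=3) = 1/3, P(Y=4) = 1/6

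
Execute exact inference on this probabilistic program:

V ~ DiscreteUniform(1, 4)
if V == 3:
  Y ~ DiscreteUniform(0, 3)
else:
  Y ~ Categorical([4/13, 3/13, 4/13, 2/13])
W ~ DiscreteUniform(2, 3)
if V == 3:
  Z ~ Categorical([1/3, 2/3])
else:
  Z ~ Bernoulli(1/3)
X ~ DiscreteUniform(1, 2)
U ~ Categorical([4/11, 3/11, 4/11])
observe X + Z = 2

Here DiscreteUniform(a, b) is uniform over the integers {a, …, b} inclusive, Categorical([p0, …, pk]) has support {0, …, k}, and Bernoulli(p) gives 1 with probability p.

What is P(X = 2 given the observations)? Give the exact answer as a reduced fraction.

Enumerate traces; 192 have nonzero weight after conditioning:
  (V=1, Y=0, W=2, Z=0, X=2, U=0) weight 2/429
  (V=1, Y=0, W=2, Z=0, X=2, U=1) weight 1/286
  (V=1, Y=0, W=2, Z=0, X=2, U=2) weight 2/429
  (V=1, Y=0, W=2, Z=1, X=1, U=0) weight 1/429
  (V=1, Y=0, W=2, Z=1, X=1, U=1) weight 1/572
  (V=1, Y=0, W=2, Z=1, X=1, U=2) weight 1/429
  (V=1, Y=0, W=3, Z=0, X=2, U=0) weight 2/429
  (V=1, Y=0, W=3, Z=0, X=2, U=1) weight 1/286
  … 184 more
Group by X:
  weight(X=1) = 5/24
  weight(X=2) = 7/24
Total weight = 5/24 + 7/24 = 1/2
P(X=1 | obs) = 5/24 / 1/2 = 5/12
P(X=2 | obs) = 7/24 / 1/2 = 7/12

P(X = 2 | obs) = 7/12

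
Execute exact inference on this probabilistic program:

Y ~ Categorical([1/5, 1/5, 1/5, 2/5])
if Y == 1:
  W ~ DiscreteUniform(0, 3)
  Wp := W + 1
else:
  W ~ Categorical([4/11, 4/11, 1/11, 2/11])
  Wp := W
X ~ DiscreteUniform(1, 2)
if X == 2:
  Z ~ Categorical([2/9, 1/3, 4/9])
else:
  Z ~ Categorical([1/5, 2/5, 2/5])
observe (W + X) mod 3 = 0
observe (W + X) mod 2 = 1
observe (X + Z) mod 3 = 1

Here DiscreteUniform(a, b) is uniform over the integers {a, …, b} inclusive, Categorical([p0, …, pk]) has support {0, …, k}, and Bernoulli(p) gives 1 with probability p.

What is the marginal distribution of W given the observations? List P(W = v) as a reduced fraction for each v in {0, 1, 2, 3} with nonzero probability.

P(W=1) = 500/581, P(W=2) = 81/581

Enumerate traces; 8 have nonzero weight after conditioning:
  (Y=0, W=1, X=2, Z=2) weight 8/495
  (Y=0, W=2, X=1, Z=0) weight 1/550
  (Y=1, W=1, X=2, Z=2) weight 1/90
  (Y=1, W=2, X=1, Z=0) weight 1/200
  (Y=2, W=1, X=2, Z=2) weight 8/495
  (Y=2, W=2, X=1, Z=0) weight 1/550
  (Y=3, W=1, X=2, Z=2) weight 16/495
  (Y=3, W=2, X=1, Z=0) weight 1/275
Group by W:
  weight(W=1) = 5/66
  weight(W=2) = 27/2200
Total weight = 5/66 + 27/2200 = 581/6600
P(W=1 | obs) = 5/66 / 581/6600 = 500/581
P(W=2 | obs) = 27/2200 / 581/6600 = 81/581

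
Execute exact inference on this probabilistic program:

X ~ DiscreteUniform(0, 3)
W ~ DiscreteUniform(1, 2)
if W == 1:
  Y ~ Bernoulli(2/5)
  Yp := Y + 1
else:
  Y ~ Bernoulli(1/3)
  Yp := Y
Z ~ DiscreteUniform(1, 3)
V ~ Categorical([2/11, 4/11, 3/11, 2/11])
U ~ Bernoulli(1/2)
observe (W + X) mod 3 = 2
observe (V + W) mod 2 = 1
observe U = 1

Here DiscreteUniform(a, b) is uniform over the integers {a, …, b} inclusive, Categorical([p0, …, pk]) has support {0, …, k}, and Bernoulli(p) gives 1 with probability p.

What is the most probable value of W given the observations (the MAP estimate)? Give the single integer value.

Enumerate traces; 36 have nonzero weight after conditioning:
  (X=0, W=2, Y=0, Z=1, V=1, U=1) weight 1/198
  (X=0, W=2, Y=0, Z=1, V=3, U=1) weight 1/396
  (X=0, W=2, Y=0, Z=2, V=1, U=1) weight 1/198
  (X=0, W=2, Y=0, Z=2, V=3, U=1) weight 1/396
  (X=0, W=2, Y=0, Z=3, V=1, U=1) weight 1/198
  (X=0, W=2, Y=0, Z=3, V=3, U=1) weight 1/396
  (X=0, W=2, Y=1, Z=1, V=1, U=1) weight 1/396
  (X=0, W=2, Y=1, Z=1, V=3, U=1) weight 1/792
  (X=1, W=1, Y=0, Z=1, V=0, U=1) weight 1/440
  … 27 more
Group by W:
  weight(W=1) = 5/176
  weight(W=2) = 3/44
Total weight = 5/176 + 3/44 = 17/176
P(W=1 | obs) = 5/176 / 17/176 = 5/17
P(W=2 | obs) = 3/44 / 17/176 = 12/17
argmax = 2

argmax_v P(W = v | obs) = 2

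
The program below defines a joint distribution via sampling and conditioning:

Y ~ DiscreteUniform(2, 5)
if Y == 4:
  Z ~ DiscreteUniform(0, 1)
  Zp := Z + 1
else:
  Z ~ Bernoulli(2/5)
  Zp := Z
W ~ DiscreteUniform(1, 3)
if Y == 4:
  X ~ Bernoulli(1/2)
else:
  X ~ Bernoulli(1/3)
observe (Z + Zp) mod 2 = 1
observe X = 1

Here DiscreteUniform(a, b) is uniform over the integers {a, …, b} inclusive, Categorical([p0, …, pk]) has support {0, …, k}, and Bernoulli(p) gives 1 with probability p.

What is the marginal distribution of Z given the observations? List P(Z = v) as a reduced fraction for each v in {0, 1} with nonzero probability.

P(Z=0) = 1/2, P(Z=1) = 1/2

Enumerate traces; 6 have nonzero weight after conditioning:
  (Y=4, Z=0, W=1, X=1) weight 1/48
  (Y=4, Z=0, W=2, X=1) weight 1/48
  (Y=4, Z=0, W=3, X=1) weight 1/48
  (Y=4, Z=1, W=1, X=1) weight 1/48
  (Y=4, Z=1, W=2, X=1) weight 1/48
  (Y=4, Z=1, W=3, X=1) weight 1/48
Group by Z:
  weight(Z=0) = 1/16
  weight(Z=1) = 1/16
Total weight = 1/16 + 1/16 = 1/8
P(Z=0 | obs) = 1/16 / 1/8 = 1/2
P(Z=1 | obs) = 1/16 / 1/8 = 1/2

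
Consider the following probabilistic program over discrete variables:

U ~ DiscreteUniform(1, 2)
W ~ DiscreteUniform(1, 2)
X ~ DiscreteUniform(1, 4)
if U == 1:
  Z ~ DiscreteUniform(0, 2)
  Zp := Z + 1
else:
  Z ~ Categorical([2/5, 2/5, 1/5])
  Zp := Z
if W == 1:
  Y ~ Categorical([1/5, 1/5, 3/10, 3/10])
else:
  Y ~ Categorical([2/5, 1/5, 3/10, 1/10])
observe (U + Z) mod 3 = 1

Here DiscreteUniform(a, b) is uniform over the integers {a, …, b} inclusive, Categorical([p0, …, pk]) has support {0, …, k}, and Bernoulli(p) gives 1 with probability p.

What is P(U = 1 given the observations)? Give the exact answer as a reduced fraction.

Enumerate traces; 64 have nonzero weight after conditioning:
  (U=1, W=1, X=1, Z=0, Y=0) weight 1/240
  (U=1, W=1, X=1, Z=0, Y=1) weight 1/240
  (U=1, W=1, X=1, Z=0, Y=2) weight 1/160
  (U=1, W=1, X=1, Z=0, Y=3) weight 1/160
  (U=1, W=1, X=2, Z=0, Y=0) weight 1/240
  (U=1, W=1, X=2, Z=0, Y=1) weight 1/240
  (U=1, W=1, X=2, Z=0, Y=2) weight 1/160
  (U=1, W=1, X=2, Z=0, Y=3) weight 1/160
  (U=2, W=1, X=1, Z=2, Y=0) weight 1/400
  … 55 more
Group by U:
  weight(U=1) = 1/6
  weight(U=2) = 1/10
Total weight = 1/6 + 1/10 = 4/15
P(U=1 | obs) = 1/6 / 4/15 = 5/8
P(U=2 | obs) = 1/10 / 4/15 = 3/8

P(U = 1 | obs) = 5/8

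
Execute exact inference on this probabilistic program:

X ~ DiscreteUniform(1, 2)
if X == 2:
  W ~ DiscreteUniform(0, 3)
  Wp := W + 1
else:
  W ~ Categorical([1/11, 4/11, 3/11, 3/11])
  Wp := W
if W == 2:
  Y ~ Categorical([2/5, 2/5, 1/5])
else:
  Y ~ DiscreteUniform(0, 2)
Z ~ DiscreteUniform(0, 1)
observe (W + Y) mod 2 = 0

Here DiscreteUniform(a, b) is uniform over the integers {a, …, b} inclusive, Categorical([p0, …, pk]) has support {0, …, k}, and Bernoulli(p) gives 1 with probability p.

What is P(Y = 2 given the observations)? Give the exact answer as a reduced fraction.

Enumerate traces; 24 have nonzero weight after conditioning:
  (X=1, W=0, Y=0, Z=0) weight 1/132
  (X=1, W=0, Y=0, Z=1) weight 1/132
  (X=1, W=0, Y=2, Z=0) weight 1/132
  (X=1, W=0, Y=2, Z=1) weight 1/132
  (X=1, W=1, Y=1, Z=0) weight 1/33
  (X=1, W=1, Y=1, Z=1) weight 1/33
  (X=1, W=2, Y=0, Z=0) weight 3/110
  (X=1, W=2, Y=0, Z=1) weight 3/110
  … 16 more
Group by Y:
  weight(Y=0) = 71/440
  weight(Y=1) = 25/132
  weight(Y=2) = 6/55
Total weight = 71/440 + 25/132 + 6/55 = 607/1320
P(Y=0 | obs) = 71/440 / 607/1320 = 213/607
P(Y=1 | obs) = 25/132 / 607/1320 = 250/607
P(Y=2 | obs) = 6/55 / 607/1320 = 144/607

P(Y = 2 | obs) = 144/607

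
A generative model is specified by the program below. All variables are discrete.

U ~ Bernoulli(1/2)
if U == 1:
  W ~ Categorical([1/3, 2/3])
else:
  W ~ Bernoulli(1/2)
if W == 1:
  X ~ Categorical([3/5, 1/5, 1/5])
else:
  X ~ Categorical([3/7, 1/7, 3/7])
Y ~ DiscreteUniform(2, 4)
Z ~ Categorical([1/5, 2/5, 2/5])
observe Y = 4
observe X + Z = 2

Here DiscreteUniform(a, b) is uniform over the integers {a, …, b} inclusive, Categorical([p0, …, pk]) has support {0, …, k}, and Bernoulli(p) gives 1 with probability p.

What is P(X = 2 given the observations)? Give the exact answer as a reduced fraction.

Enumerate traces; 12 have nonzero weight after conditioning:
  (U=0, W=0, X=0, Y=4, Z=2) weight 1/70
  (U=0, W=0, X=1, Y=4, Z=1) weight 1/210
  (U=0, W=0, X=2, Y=4, Z=0) weight 1/140
  (U=0, W=1, X=0, Y=4, Z=2) weight 1/50
  (U=0, W=1, X=1, Y=4, Z=1) weight 1/150
  (U=0, W=1, X=2, Y=4, Z=0) weight 1/300
  (U=1, W=0, X=0, Y=4, Z=2) weight 1/105
  (U=1, W=0, X=1, Y=4, Z=1) weight 1/315
  … 4 more
Group by X:
  weight(X=0) = 37/525
  weight(X=1) = 37/1575
  weight(X=2) = 31/1575
Total weight = 37/525 + 37/1575 + 31/1575 = 179/1575
P(X=0 | obs) = 37/525 / 179/1575 = 111/179
P(X=1 | obs) = 37/1575 / 179/1575 = 37/179
P(X=2 | obs) = 31/1575 / 179/1575 = 31/179

P(X = 2 | obs) = 31/179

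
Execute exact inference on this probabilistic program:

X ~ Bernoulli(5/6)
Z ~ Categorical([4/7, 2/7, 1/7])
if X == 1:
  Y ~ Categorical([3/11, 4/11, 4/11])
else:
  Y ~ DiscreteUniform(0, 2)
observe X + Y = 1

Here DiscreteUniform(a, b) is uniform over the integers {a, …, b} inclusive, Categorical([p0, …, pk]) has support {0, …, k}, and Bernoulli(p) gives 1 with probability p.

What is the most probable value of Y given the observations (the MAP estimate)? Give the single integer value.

argmax_v P(Y = v | obs) = 0

Enumerate traces; 6 have nonzero weight after conditioning:
  (X=0, Z=0, Y=1) weight 2/63
  (X=0, Z=1, Y=1) weight 1/63
  (X=0, Z=2, Y=1) weight 1/126
  (X=1, Z=0, Y=0) weight 10/77
  (X=1, Z=1, Y=0) weight 5/77
  (X=1, Z=2, Y=0) weight 5/154
Group by Y:
  weight(Y=0) = 5/22
  weight(Y=1) = 1/18
Total weight = 5/22 + 1/18 = 28/99
P(Y=0 | obs) = 5/22 / 28/99 = 45/56
P(Y=1 | obs) = 1/18 / 28/99 = 11/56
argmax = 0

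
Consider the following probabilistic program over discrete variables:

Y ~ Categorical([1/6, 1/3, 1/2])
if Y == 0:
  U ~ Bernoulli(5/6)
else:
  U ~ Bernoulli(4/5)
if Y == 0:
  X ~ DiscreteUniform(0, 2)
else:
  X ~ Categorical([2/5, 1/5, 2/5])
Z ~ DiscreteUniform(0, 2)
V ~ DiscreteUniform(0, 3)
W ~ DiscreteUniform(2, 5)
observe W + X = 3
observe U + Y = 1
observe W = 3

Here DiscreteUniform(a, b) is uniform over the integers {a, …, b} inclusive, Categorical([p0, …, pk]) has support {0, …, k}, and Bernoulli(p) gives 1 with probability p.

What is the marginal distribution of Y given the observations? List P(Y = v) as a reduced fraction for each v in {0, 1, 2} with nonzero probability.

P(Y=0) = 125/197, P(Y=1) = 72/197

Enumerate traces; 24 have nonzero weight after conditioning:
  (Y=0, U=1, X=0, Z=0, V=0, W=3) weight 5/5184
  (Y=0, U=1, X=0, Z=0, V=1, W=3) weight 5/5184
  (Y=0, U=1, X=0, Z=0, V=2, W=3) weight 5/5184
  (Y=0, U=1, X=0, Z=0, V=3, W=3) weight 5/5184
  (Y=0, U=1, X=0, Z=1, V=0, W=3) weight 5/5184
  (Y=0, U=1, X=0, Z=1, V=1, W=3) weight 5/5184
  (Y=0, U=1, X=0, Z=1, V=2, W=3) weight 5/5184
  (Y=0, U=1, X=0, Z=1, V=3, W=3) weight 5/5184
  (Y=1, U=0, X=0, Z=0, V=0, W=3) weight 1/1800
  … 15 more
Group by Y:
  weight(Y=0) = 5/432
  weight(Y=1) = 1/150
Total weight = 5/432 + 1/150 = 197/10800
P(Y=0 | obs) = 5/432 / 197/10800 = 125/197
P(Y=1 | obs) = 1/150 / 197/10800 = 72/197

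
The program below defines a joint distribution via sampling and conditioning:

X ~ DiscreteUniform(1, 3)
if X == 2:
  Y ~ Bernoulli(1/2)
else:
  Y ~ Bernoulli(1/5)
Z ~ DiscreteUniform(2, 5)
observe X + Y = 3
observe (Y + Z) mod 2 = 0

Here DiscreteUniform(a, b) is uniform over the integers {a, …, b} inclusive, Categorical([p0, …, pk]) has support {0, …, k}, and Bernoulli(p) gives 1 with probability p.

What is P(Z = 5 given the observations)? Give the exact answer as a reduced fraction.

Enumerate traces; 4 have nonzero weight after conditioning:
  (X=2, Y=1, Z=3) weight 1/24
  (X=2, Y=1, Z=5) weight 1/24
  (X=3, Y=0, Z=2) weight 1/15
  (X=3, Y=0, Z=4) weight 1/15
Group by Z:
  weight(Z=2) = 1/15
  weight(Z=3) = 1/24
  weight(Z=4) = 1/15
  weight(Z=5) = 1/24
Total weight = 1/15 + 1/24 + 1/15 + 1/24 = 13/60
P(Z=2 | obs) = 1/15 / 13/60 = 4/13
P(Z=3 | obs) = 1/24 / 13/60 = 5/26
P(Z=4 | obs) = 1/15 / 13/60 = 4/13
P(Z=5 | obs) = 1/24 / 13/60 = 5/26

P(Z = 5 | obs) = 5/26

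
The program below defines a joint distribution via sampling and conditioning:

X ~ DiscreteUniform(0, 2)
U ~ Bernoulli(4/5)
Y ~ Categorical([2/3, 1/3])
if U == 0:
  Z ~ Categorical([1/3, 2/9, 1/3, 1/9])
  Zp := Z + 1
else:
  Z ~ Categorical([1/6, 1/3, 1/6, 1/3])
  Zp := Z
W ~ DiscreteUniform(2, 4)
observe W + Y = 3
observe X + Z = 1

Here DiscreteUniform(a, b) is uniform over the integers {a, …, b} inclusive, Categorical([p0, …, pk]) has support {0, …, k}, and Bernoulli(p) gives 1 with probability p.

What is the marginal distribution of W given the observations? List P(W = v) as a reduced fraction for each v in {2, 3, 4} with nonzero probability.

P(W=2) = 1/3, P(W=3) = 2/3

Enumerate traces; 8 have nonzero weight after conditioning:
  (X=0, U=0, Y=0, Z=1, W=3) weight 4/1215
  (X=0, U=0, Y=1, Z=1, W=2) weight 2/1215
  (X=0, U=1, Y=0, Z=1, W=3) weight 8/405
  (X=0, U=1, Y=1, Z=1, W=2) weight 4/405
  (X=1, U=0, Y=0, Z=0, W=3) weight 2/405
  (X=1, U=0, Y=1, Z=0, W=2) weight 1/405
  (X=1, U=1, Y=0, Z=0, W=3) weight 4/405
  (X=1, U=1, Y=1, Z=0, W=2) weight 2/405
Group by W:
  weight(W=2) = 23/1215
  weight(W=3) = 46/1215
Total weight = 23/1215 + 46/1215 = 23/405
P(W=2 | obs) = 23/1215 / 23/405 = 1/3
P(W=3 | obs) = 46/1215 / 23/405 = 2/3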